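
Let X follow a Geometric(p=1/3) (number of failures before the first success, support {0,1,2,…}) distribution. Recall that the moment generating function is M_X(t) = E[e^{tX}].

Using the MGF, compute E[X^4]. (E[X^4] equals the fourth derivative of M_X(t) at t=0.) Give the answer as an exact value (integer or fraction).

E[X^4] = D^4[M](0) = 730

M_X(t) = 1/(3*(1 - 2*e^(t)/3))
D^4[M](t) = (-16*e^(4*t) - 264*e^(3*t) - 396*e^(2*t) - 54*e^(t))/(32*e^(5*t) - 240*e^(4*t) + 720*e^(3*t) - 1080*e^(2*t) + 810*e^(t) - 243)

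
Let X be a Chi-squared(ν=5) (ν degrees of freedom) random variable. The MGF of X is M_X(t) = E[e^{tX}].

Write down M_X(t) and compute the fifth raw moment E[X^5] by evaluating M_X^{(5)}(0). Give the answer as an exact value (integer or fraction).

M_X(t) = (1 - 2*t)^(-5/2)

E[X^5] = M^(5)(0) = 45045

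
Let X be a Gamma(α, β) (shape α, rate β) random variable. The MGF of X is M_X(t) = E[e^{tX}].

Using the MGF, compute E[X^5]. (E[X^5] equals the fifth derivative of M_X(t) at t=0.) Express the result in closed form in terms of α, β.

M_X(t) = (β/(β - t))^α
M′(t) = -α*β^α*(1/(β - t))^α/(-β + t)
M′′(t) = (α^2*β^α*(1/(β - t))^α + α*β^α*(1/(β - t))^α)/(β^2 - 2*β*t + t^2)
M′′′(t) = (-α^3*β^α*(1/(β - t))^α - 3*α^2*β^α*(1/(β - t))^α - 2*α*β^α*(1/(β - t))^α)/(-β^3 + 3*β^2*t - 3*β*t^2 + t^3)
M′′′′(t) = (α^4*β^α*(1/(β - t))^α + 6*α^3*β^α*(1/(β - t))^α + 11*α^2*β^α*(1/(β - t))^α + 6*α*β^α*(1/(β - t))^α)/(β^4 - 4*β^3*t + 6*β^2*t^2 - 4*β*t^3 + t^4)

E[X^5] = M′′′′′(0) = α*(α^4 + 10*α^3 + 35*α^2 + 50*α + 24)/β^5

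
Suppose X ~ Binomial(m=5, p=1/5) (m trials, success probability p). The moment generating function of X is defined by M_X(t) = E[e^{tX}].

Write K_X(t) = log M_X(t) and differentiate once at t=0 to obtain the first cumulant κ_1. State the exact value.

M_X(t) = (e^(t)/5 + 4/5)^5
K_X(t) = log M_X(t) = 5*log(e^(t)/5 + 4/5)
D[K](t) = 5*e^(t)/(e^(t) + 4)

κ_1 = D[K](0) = 1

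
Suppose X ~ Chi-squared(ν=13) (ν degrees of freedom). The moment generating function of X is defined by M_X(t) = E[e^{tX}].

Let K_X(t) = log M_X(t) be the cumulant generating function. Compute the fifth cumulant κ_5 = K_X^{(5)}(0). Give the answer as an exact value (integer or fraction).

κ_5 = K′′′′′(0) = 4992

M_X(t) = (1 - 2*t)^(-13/2)
K_X(t) = log M_X(t) = -13*log(1 - 2*t)/2
K′(t) = -13/(2*t - 1)
K′′(t) = 26/(4*t^2 - 4*t + 1)
K′′′(t) = -104/(8*t^3 - 12*t^2 + 6*t - 1)
K′′′′(t) = 624/(16*t^4 - 32*t^3 + 24*t^2 - 8*t + 1)
K′′′′′(t) = -4992/(32*t^5 - 80*t^4 + 80*t^3 - 40*t^2 + 10*t - 1)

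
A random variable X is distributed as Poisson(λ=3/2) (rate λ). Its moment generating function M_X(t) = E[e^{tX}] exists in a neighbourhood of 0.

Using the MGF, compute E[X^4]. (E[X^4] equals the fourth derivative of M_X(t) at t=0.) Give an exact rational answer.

E[X^4] = d^4M/dt^4 |_{t=0} = 681/16

M_X(t) = e^(3*e^(t)/2 - 3/2)
dM/dt = 3*e^(-3/2)*e^(t)*e^(3*e^(t)/2)/2
d^2M/dt^2 = (9*e^(2*t)*e^(3*e^(t)/2) + 6*e^(t)*e^(3*e^(t)/2))*e^(-3/2)/4
d^3M/dt^3 = (27*e^(3*t)*e^(3*e^(t)/2) + 54*e^(2*t)*e^(3*e^(t)/2) + 12*e^(t)*e^(3*e^(t)/2))*e^(-3/2)/8
d^4M/dt^4 = (81*e^(4*t)*e^(3*e^(t)/2) + 324*e^(3*t)*e^(3*e^(t)/2) + 252*e^(2*t)*e^(3*e^(t)/2) + 24*e^(t)*e^(3*e^(t)/2))*e^(-3/2)/16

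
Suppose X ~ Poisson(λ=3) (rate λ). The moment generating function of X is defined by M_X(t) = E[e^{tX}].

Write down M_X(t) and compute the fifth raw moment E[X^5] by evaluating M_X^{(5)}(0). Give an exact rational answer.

E[X^5] = d^5M/dt^5 |_{t=0} = 1866

M_X(t) = e^(3*e^(t) - 3)
dM/dt = 3*e^(-3)*e^(t)*e^(3*e^(t))
d^2M/dt^2 = (9*e^(2*t)*e^(3*e^(t)) + 3*e^(t)*e^(3*e^(t)))*e^(-3)
d^3M/dt^3 = (27*e^(3*t)*e^(3*e^(t)) + 27*e^(2*t)*e^(3*e^(t)) + 3*e^(t)*e^(3*e^(t)))*e^(-3)
d^4M/dt^4 = (81*e^(4*t)*e^(3*e^(t)) + 162*e^(3*t)*e^(3*e^(t)) + 63*e^(2*t)*e^(3*e^(t)) + 3*e^(t)*e^(3*e^(t)))*e^(-3)
d^5M/dt^5 = (243*e^(5*t)*e^(3*e^(t)) + 810*e^(4*t)*e^(3*e^(t)) + 675*e^(3*t)*e^(3*e^(t)) + 135*e^(2*t)*e^(3*e^(t)) + 3*e^(t)*e^(3*e^(t)))*e^(-3)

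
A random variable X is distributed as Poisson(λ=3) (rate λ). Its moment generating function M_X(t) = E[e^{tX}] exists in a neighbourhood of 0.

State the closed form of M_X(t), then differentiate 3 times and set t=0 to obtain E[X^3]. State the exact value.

M_X(t) = e^(3*e^(t) - 3)
dM/dt = 3*e^(-3)*e^(t)*e^(3*e^(t))
d^2M/dt^2 = (9*e^(2*t)*e^(3*e^(t)) + 3*e^(t)*e^(3*e^(t)))*e^(-3)
d^3M/dt^3 = (27*e^(3*t)*e^(3*e^(t)) + 27*e^(2*t)*e^(3*e^(t)) + 3*e^(t)*e^(3*e^(t)))*e^(-3)

E[X^3] = d^3M/dt^3 |_{t=0} = 57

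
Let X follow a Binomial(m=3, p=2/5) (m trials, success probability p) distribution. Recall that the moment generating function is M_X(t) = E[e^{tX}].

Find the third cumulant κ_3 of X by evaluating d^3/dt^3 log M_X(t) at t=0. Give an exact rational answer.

M_X(t) = (2*e^(t)/5 + 3/5)^3
K_X(t) = log M_X(t) = 3*log(2*e^(t)/5 + 3/5)
K^(3)(t) = (-36*e^(2*t) + 54*e^(t))/(8*e^(3*t) + 36*e^(2*t) + 54*e^(t) + 27)

κ_3 = K^(3)(0) = 18/125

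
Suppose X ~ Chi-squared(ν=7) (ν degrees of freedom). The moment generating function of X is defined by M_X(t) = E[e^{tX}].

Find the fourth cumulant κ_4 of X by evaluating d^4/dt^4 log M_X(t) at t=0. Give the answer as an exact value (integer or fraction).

κ_4 = K′′′′(0) = 336

M_X(t) = (1 - 2*t)^(-7/2)
K_X(t) = log M_X(t) = -7*log(1 - 2*t)/2
K′(t) = -7/(2*t - 1)
K′′(t) = 14/(4*t^2 - 4*t + 1)
K′′′(t) = -56/(8*t^3 - 12*t^2 + 6*t - 1)
K′′′′(t) = 336/(16*t^4 - 32*t^3 + 24*t^2 - 8*t + 1)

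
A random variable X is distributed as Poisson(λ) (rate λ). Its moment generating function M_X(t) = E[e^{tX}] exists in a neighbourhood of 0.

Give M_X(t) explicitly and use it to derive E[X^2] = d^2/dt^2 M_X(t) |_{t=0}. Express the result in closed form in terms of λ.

E[X^2] = M^(2)(0) = λ*(λ + 1)

M_X(t) = e^(λ*(e^(t) - 1))
M^(2)(t) = (λ^2*e^(2*t)*e^(λ*e^(t)) + λ*e^(t)*e^(λ*e^(t)))*e^(-λ)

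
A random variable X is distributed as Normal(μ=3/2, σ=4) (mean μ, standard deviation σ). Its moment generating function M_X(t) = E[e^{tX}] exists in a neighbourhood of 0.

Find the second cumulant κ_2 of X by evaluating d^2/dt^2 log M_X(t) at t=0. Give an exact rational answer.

κ_2 = K^(2)(0) = 16

M_X(t) = e^(8*t^2 + 3*t/2)
K_X(t) = log M_X(t) = 8*t^2 + 3*t/2
K^(2)(t) = 16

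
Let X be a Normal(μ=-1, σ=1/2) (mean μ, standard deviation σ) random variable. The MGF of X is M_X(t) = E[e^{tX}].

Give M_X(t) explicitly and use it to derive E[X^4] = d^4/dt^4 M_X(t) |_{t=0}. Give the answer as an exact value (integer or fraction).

M_X(t) = e^(t^2/8 - t)
M^(4)(t) = (t^4*e^(t^2/8) - 16*t^3*e^(t^2/8) + 120*t^2*e^(t^2/8) - 448*t*e^(t^2/8) + 688*e^(t^2/8))*e^(-t)/256

E[X^4] = M^(4)(0) = 43/16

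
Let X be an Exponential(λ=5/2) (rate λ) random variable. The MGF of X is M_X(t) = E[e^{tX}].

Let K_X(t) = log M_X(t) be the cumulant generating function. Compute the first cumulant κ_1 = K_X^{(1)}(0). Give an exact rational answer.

M_X(t) = 5/(2*(5/2 - t))
K_X(t) = log M_X(t) = -log(5/2 - t) - log(2) + log(5)
D[K](t) = -2/(2*t - 5)

κ_1 = D[K](0) = 2/5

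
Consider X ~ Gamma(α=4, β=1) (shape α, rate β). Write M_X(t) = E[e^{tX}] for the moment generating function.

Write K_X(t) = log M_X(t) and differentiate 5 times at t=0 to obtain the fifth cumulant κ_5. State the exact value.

κ_5 = D^5[K](0) = 96

M_X(t) = (1 - t)^(-4)
K_X(t) = log M_X(t) = -4*log(1 - t)
D^5[K](t) = -96/(t^5 - 5*t^4 + 10*t^3 - 10*t^2 + 5*t - 1)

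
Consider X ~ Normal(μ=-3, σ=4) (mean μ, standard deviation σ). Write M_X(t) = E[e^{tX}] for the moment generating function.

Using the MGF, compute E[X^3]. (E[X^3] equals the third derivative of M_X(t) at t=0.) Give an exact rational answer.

E[X^3] = D^3[M](0) = -171

M_X(t) = e^(8*t^2 - 3*t)
D^3[M](t) = (4096*t^3*e^(8*t^2) - 2304*t^2*e^(8*t^2) + 1200*t*e^(8*t^2) - 171*e^(8*t^2))*e^(-3*t)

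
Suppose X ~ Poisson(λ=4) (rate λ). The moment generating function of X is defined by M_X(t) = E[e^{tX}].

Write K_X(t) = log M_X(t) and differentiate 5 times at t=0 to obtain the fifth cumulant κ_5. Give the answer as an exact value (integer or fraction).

κ_5 = d^5K/dt^5 |_{t=0} = 4

M_X(t) = e^(4*e^(t) - 4)
K_X(t) = log M_X(t) = 4*e^(t) - 4
dK/dt = 4*e^(t)
d^2K/dt^2 = 4*e^(t)
d^3K/dt^3 = 4*e^(t)
d^4K/dt^4 = 4*e^(t)
d^5K/dt^5 = 4*e^(t)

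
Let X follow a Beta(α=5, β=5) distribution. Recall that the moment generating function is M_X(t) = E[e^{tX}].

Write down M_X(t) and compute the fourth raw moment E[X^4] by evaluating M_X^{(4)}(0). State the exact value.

E[X^4] = M^(4)(0) = 14/143

M_X(t) = ₁F₁(5; 10; t)
M^(4)(t) = 14*₁F₁(9; 14; t)/143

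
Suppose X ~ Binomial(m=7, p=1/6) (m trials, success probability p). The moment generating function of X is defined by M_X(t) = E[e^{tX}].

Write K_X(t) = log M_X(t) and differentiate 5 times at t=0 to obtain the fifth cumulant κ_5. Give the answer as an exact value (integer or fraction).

M_X(t) = (e^(t)/6 + 5/6)^7
K_X(t) = log M_X(t) = 7*log(e^(t)/6 + 5/6)
D^5[K](t) = (-35*e^(4*t) + 1925*e^(3*t) - 9625*e^(2*t) + 4375*e^(t))/(e^(5*t) + 25*e^(4*t) + 250*e^(3*t) + 1250*e^(2*t) + 3125*e^(t) + 3125)

κ_5 = D^5[K](0) = -35/81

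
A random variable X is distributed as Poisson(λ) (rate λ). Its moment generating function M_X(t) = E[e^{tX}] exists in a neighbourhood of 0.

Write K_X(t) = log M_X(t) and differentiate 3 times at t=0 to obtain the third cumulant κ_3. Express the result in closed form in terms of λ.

M_X(t) = e^(λ*(e^(t) - 1))
K_X(t) = log M_X(t) = λ*(e^(t) - 1)
K^(3)(t) = λ*e^(t)

κ_3 = K^(3)(0) = λ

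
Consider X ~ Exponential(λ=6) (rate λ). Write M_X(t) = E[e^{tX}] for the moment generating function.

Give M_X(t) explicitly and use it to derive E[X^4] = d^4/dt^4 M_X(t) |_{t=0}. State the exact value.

E[X^4] = D^4[M](0) = 1/54

M_X(t) = 6/(6 - t)
D^4[M](t) = -144/(t^5 - 30*t^4 + 360*t^3 - 2160*t^2 + 6480*t - 7776)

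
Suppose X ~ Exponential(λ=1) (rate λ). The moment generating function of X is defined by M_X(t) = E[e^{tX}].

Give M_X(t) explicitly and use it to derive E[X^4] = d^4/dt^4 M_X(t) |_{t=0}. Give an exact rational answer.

E[X^4] = d^4M/dt^4 |_{t=0} = 24

M_X(t) = 1/(1 - t)
dM/dt = 1/(t^2 - 2*t + 1)
d^2M/dt^2 = -2/(t^3 - 3*t^2 + 3*t - 1)
d^3M/dt^3 = 6/(t^4 - 4*t^3 + 6*t^2 - 4*t + 1)
d^4M/dt^4 = -24/(t^5 - 5*t^4 + 10*t^3 - 10*t^2 + 5*t - 1)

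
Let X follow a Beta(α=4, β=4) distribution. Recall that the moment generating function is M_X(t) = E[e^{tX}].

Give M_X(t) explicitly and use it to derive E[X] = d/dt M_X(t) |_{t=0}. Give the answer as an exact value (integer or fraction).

M_X(t) = ₁F₁(4; 8; t)
M′(t) = ₁F₁(5; 9; t)/2

E[X] = M′(0) = 1/2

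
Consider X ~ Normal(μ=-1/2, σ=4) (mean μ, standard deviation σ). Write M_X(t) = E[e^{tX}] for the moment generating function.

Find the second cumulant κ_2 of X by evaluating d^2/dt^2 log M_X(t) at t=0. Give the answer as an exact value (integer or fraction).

κ_2 = D^2[K](0) = 16

M_X(t) = e^(8*t^2 - t/2)
K_X(t) = log M_X(t) = 8*t^2 - t/2
D^2[K](t) = 16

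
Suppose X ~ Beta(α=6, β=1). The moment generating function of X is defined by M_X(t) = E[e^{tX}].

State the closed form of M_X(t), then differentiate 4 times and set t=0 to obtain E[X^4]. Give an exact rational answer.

M_X(t) = ₁F₁(6; 7; t)
D^4[M](t) = 3*₁F₁(10; 11; t)/5

E[X^4] = D^4[M](0) = 3/5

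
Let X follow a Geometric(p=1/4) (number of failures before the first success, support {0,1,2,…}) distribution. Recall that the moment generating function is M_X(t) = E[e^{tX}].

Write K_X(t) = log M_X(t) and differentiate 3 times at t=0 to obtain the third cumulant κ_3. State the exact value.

M_X(t) = 1/(4*(1 - 3*e^(t)/4))
K_X(t) = log M_X(t) = -log(1 - 3*e^(t)/4) - 2*log(2)
D^3[K](t) = (-36*e^(2*t) - 48*e^(t))/(27*e^(3*t) - 108*e^(2*t) + 144*e^(t) - 64)

κ_3 = D^3[K](0) = 84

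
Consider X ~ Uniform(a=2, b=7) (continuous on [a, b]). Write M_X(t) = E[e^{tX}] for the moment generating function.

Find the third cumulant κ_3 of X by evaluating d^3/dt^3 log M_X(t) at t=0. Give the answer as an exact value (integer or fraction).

κ_3 = d^3K/dt^3 |_{t=0} = 0

M_X(t) = (e^(7*t) - e^(2*t))/(5*t)
K_X(t) = log M_X(t) = -log(t) + log(e^(7*t) - e^(2*t)) - log(5)
dK/dt = (7*t*e^(5*t) - 2*t - e^(5*t) + 1)/(t*e^(5*t) - t)
d^2K/dt^2 = (-25*t^2*e^(5*t) + e^(10*t) - 2*e^(5*t) + 1)/(t^2*e^(10*t) - 2*t^2*e^(5*t) + t^2)
d^3K/dt^3 = (125*t^3*e^(10*t) + 125*t^3*e^(5*t) - 2*e^(15*t) + 6*e^(10*t) - 6*e^(5*t) + 2)/(t^3*e^(15*t) - 3*t^3*e^(10*t) + 3*t^3*e^(5*t) - t^3)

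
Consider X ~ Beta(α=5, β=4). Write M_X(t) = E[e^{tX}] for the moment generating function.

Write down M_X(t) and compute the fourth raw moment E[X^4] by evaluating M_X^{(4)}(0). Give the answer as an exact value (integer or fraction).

M_X(t) = ₁F₁(5; 9; t)
dM/dt = 5*₁F₁(6; 10; t)/9
d^2M/dt^2 = ₁F₁(7; 11; t)/3
d^3M/dt^3 = 7*₁F₁(8; 12; t)/33
d^4M/dt^4 = 14*₁F₁(9; 13; t)/99

E[X^4] = d^4M/dt^4 |_{t=0} = 14/99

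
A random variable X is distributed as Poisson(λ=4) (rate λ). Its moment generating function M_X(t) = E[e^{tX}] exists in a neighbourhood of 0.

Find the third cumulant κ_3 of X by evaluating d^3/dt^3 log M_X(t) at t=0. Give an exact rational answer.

M_X(t) = e^(4*e^(t) - 4)
K_X(t) = log M_X(t) = 4*e^(t) - 4
K′(t) = 4*e^(t)
K′′(t) = 4*e^(t)
K′′′(t) = 4*e^(t)

κ_3 = K′′′(0) = 4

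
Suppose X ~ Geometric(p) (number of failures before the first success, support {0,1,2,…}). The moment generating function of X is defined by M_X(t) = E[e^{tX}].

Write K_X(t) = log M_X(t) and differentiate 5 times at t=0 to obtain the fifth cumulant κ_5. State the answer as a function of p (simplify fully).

κ_5 = D^5[K](0) = (p^4 - 15*p^3 + 50*p^2 - 60*p + 24)/p^5

M_X(t) = p/(-(1 - p)*e^(t) + 1)
K_X(t) = log M_X(t) = log(p) - log(-(1 - p)*e^(t) + 1)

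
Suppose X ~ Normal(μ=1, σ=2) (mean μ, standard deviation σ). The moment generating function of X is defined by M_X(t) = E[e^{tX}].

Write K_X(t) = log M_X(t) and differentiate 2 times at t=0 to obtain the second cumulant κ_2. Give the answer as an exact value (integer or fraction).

κ_2 = d^2K/dt^2 |_{t=0} = 4

M_X(t) = e^(2*t^2 + t)
K_X(t) = log M_X(t) = 2*t^2 + t
dK/dt = 4*t + 1
d^2K/dt^2 = 4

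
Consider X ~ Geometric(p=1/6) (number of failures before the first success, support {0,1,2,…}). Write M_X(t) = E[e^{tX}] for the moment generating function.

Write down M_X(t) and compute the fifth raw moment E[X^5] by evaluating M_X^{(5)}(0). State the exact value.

E[X^5] = d^5M/dt^5 |_{t=0} = 544505

M_X(t) = 1/(6*(1 - 5*e^(t)/6))
dM/dt = 5*e^(t)/(25*e^(2*t) - 60*e^(t) + 36)
d^2M/dt^2 = (-25*e^(2*t) - 30*e^(t))/(125*e^(3*t) - 450*e^(2*t) + 540*e^(t) - 216)
d^3M/dt^3 = (125*e^(3*t) + 600*e^(2*t) + 180*e^(t))/(625*e^(4*t) - 3000*e^(3*t) + 5400*e^(2*t) - 4320*e^(t) + 1296)
d^4M/dt^4 = (-625*e^(4*t) - 8250*e^(3*t) - 9900*e^(2*t) - 1080*e^(t))/(3125*e^(5*t) - 18750*e^(4*t) + 45000*e^(3*t) - 54000*e^(2*t) + 32400*e^(t) - 7776)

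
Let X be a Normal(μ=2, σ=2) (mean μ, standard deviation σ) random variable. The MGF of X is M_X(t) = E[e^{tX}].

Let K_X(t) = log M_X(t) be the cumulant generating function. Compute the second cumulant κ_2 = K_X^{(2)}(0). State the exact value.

κ_2 = D^2[K](0) = 4

M_X(t) = e^(2*t^2 + 2*t)
K_X(t) = log M_X(t) = 2*t^2 + 2*t
D^2[K](t) = 4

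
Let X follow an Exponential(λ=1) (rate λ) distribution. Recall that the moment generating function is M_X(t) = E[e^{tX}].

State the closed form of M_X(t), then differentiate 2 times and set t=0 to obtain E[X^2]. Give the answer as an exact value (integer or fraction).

E[X^2] = D^2[M](0) = 2

M_X(t) = 1/(1 - t)
D^2[M](t) = -2/(t^3 - 3*t^2 + 3*t - 1)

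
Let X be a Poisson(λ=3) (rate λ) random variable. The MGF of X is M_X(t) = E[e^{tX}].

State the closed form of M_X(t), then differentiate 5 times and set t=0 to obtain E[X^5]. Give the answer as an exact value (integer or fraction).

M_X(t) = e^(3*e^(t) - 3)
M′(t) = 3*e^(-3)*e^(t)*e^(3*e^(t))
M′′(t) = (9*e^(2*t)*e^(3*e^(t)) + 3*e^(t)*e^(3*e^(t)))*e^(-3)
M′′′(t) = (27*e^(3*t)*e^(3*e^(t)) + 27*e^(2*t)*e^(3*e^(t)) + 3*e^(t)*e^(3*e^(t)))*e^(-3)
M′′′′(t) = (81*e^(4*t)*e^(3*e^(t)) + 162*e^(3*t)*e^(3*e^(t)) + 63*e^(2*t)*e^(3*e^(t)) + 3*e^(t)*e^(3*e^(t)))*e^(-3)
M′′′′′(t) = (243*e^(5*t)*e^(3*e^(t)) + 810*e^(4*t)*e^(3*e^(t)) + 675*e^(3*t)*e^(3*e^(t)) + 135*e^(2*t)*e^(3*e^(t)) + 3*e^(t)*e^(3*e^(t)))*e^(-3)

E[X^5] = M′′′′′(0) = 1866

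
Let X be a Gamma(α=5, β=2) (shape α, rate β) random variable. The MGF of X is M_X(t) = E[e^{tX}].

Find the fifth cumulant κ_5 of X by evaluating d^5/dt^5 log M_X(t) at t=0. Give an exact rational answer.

M_X(t) = 32/(2 - t)^5
K_X(t) = log M_X(t) = -5*log(2 - t) + 5*log(2)
dK/dt = -5/(t - 2)
d^2K/dt^2 = 5/(t^2 - 4*t + 4)
d^3K/dt^3 = -10/(t^3 - 6*t^2 + 12*t - 8)
d^4K/dt^4 = 30/(t^4 - 8*t^3 + 24*t^2 - 32*t + 16)
d^5K/dt^5 = -120/(t^5 - 10*t^4 + 40*t^3 - 80*t^2 + 80*t - 32)

κ_5 = d^5K/dt^5 |_{t=0} = 15/4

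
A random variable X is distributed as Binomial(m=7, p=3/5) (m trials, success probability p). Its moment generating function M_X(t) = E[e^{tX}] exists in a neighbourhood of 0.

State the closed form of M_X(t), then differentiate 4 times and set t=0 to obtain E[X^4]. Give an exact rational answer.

M_X(t) = (3*e^(t)/5 + 2/5)^7
D^4[M](t) = 5250987*e^(7*t)/78125 + 13226976*e^(6*t)/78125 + 20412*e^(5*t)/125 + 1161216*e^(4*t)/15625 + 244944*e^(3*t)/15625 + 96768*e^(2*t)/78125 + 1344*e^(t)/78125

E[X^4] = D^4[M](0) = 61383/125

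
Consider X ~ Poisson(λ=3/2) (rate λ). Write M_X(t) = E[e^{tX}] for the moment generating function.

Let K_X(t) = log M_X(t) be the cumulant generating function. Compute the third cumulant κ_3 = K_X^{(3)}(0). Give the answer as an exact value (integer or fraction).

κ_3 = d^3K/dt^3 |_{t=0} = 3/2

M_X(t) = e^(3*e^(t)/2 - 3/2)
K_X(t) = log M_X(t) = 3*e^(t)/2 - 3/2
dK/dt = 3*e^(t)/2
d^2K/dt^2 = 3*e^(t)/2
d^3K/dt^3 = 3*e^(t)/2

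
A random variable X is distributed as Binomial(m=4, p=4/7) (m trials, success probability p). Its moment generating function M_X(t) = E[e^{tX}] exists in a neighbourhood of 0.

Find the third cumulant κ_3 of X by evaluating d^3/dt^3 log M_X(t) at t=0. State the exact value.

κ_3 = d^3K/dt^3 |_{t=0} = -48/343

M_X(t) = (4*e^(t)/7 + 3/7)^4
K_X(t) = log M_X(t) = 4*log(4*e^(t)/7 + 3/7)
dK/dt = 16*e^(t)/(4*e^(t) + 3)
d^2K/dt^2 = 48*e^(t)/(16*e^(2*t) + 24*e^(t) + 9)
d^3K/dt^3 = (-192*e^(2*t) + 144*e^(t))/(64*e^(3*t) + 144*e^(2*t) + 108*e^(t) + 27)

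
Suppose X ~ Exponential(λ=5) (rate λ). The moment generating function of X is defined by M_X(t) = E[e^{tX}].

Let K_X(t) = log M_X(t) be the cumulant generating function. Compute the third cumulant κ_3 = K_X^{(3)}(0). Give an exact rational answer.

κ_3 = K′′′(0) = 2/125

M_X(t) = 5/(5 - t)
K_X(t) = log M_X(t) = -log(5 - t) + log(5)
K′(t) = -1/(t - 5)
K′′(t) = 1/(t^2 - 10*t + 25)
K′′′(t) = -2/(t^3 - 15*t^2 + 75*t - 125)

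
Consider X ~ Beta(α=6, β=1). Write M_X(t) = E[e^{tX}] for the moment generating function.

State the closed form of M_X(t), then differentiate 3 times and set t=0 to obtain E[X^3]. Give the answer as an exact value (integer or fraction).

M_X(t) = ₁F₁(6; 7; t)
dM/dt = 6*₁F₁(7; 8; t)/7
d^2M/dt^2 = 3*₁F₁(8; 9; t)/4
d^3M/dt^3 = 2*₁F₁(9; 10; t)/3

E[X^3] = d^3M/dt^3 |_{t=0} = 2/3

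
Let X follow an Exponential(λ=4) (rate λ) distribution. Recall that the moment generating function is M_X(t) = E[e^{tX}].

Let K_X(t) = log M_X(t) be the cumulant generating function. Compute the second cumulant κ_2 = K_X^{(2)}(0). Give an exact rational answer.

κ_2 = D^2[K](0) = 1/16

M_X(t) = 4/(4 - t)
K_X(t) = log M_X(t) = -log(4 - t) + 2*log(2)
D^2[K](t) = 1/(t^2 - 8*t + 16)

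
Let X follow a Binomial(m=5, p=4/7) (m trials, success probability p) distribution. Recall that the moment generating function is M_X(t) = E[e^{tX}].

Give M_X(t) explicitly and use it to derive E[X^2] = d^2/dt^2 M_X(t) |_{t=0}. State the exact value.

E[X^2] = D^2[M](0) = 460/49

M_X(t) = (4*e^(t)/7 + 3/7)^5
D^2[M](t) = 25600*e^(5*t)/16807 + 61440*e^(4*t)/16807 + 51840*e^(3*t)/16807 + 17280*e^(2*t)/16807 + 1620*e^(t)/16807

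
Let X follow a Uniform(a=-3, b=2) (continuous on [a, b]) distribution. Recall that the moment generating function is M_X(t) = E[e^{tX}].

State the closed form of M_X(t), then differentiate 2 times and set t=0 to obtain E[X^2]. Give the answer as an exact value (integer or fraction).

M_X(t) = (e^(2*t) - e^(-3*t))/(5*t)
M′(t) = (2*t*e^(5*t) + 3*t - e^(5*t) + 1)*e^(-3*t)/(5*t^2)
M′′(t) = (4*t^2*e^(5*t) - 9*t^2 - 4*t*e^(5*t) - 6*t + 2*e^(5*t) - 2)*e^(-3*t)/(5*t^3)

E[X^2] = M′′(0) = 7/3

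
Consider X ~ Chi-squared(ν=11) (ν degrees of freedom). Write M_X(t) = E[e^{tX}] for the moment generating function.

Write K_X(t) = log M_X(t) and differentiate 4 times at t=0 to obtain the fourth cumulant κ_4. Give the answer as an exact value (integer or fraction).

κ_4 = K′′′′(0) = 528

M_X(t) = (1 - 2*t)^(-11/2)
K_X(t) = log M_X(t) = -11*log(1 - 2*t)/2
K′(t) = -11/(2*t - 1)
K′′(t) = 22/(4*t^2 - 4*t + 1)
K′′′(t) = -88/(8*t^3 - 12*t^2 + 6*t - 1)
K′′′′(t) = 528/(16*t^4 - 32*t^3 + 24*t^2 - 8*t + 1)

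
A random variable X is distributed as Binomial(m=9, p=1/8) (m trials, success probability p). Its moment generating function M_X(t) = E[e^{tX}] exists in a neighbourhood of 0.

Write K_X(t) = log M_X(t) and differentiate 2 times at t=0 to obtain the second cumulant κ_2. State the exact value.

κ_2 = K′′(0) = 63/64

M_X(t) = (e^(t)/8 + 7/8)^9
K_X(t) = log M_X(t) = 9*log(e^(t)/8 + 7/8)
K′(t) = 9*e^(t)/(e^(t) + 7)
K′′(t) = 63*e^(t)/(e^(2*t) + 14*e^(t) + 49)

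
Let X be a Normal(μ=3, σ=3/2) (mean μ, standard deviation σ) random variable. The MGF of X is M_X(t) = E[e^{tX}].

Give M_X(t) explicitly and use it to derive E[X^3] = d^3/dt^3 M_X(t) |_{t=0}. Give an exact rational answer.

E[X^3] = M′′′(0) = 189/4

M_X(t) = e^(9*t^2/8 + 3*t)
M′(t) = 9*t*e^(3*t)*e^(9*t^2/8)/4 + 3*e^(3*t)*e^(9*t^2/8)
M′′(t) = 81*t^2*e^(3*t)*e^(9*t^2/8)/16 + 27*t*e^(3*t)*e^(9*t^2/8)/2 + 45*e^(3*t)*e^(9*t^2/8)/4
M′′′(t) = 729*t^3*e^(3*t)*e^(9*t^2/8)/64 + 729*t^2*e^(3*t)*e^(9*t^2/8)/16 + 1215*t*e^(3*t)*e^(9*t^2/8)/16 + 189*e^(3*t)*e^(9*t^2/8)/4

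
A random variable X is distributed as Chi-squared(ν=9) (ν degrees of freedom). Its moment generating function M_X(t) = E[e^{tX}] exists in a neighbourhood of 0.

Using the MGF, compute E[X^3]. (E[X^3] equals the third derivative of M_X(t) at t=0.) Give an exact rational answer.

M_X(t) = (1 - 2*t)^(-9/2)

E[X^3] = D^3[M](0) = 1287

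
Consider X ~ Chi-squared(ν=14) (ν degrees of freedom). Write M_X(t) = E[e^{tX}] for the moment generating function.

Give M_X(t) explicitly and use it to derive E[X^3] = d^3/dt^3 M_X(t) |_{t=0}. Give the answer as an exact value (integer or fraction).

M_X(t) = (1 - 2*t)^(-7)
D^3[M](t) = 4032/(1024*t^10 - 5120*t^9 + 11520*t^8 - 15360*t^7 + 13440*t^6 - 8064*t^5 + 3360*t^4 - 960*t^3 + 180*t^2 - 20*t + 1)

E[X^3] = D^3[M](0) = 4032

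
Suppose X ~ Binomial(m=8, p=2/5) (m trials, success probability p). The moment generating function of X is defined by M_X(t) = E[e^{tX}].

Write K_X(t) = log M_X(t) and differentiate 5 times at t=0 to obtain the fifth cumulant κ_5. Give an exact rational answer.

M_X(t) = (2*e^(t)/5 + 3/5)^8
K_X(t) = log M_X(t) = 8*log(2*e^(t)/5 + 3/5)
K′(t) = 16*e^(t)/(2*e^(t) + 3)
K′′(t) = 48*e^(t)/(4*e^(2*t) + 12*e^(t) + 9)
K′′′(t) = (-96*e^(2*t) + 144*e^(t))/(8*e^(3*t) + 36*e^(2*t) + 54*e^(t) + 27)
K′′′′(t) = (192*e^(3*t) - 1152*e^(2*t) + 432*e^(t))/(16*e^(4*t) + 96*e^(3*t) + 216*e^(2*t) + 216*e^(t) + 81)
K′′′′′(t) = (-384*e^(4*t) + 6336*e^(3*t) - 9504*e^(2*t) + 1296*e^(t))/(32*e^(5*t) + 240*e^(4*t) + 720*e^(3*t) + 1080*e^(2*t) + 810*e^(t) + 243)

κ_5 = K′′′′′(0) = -2256/3125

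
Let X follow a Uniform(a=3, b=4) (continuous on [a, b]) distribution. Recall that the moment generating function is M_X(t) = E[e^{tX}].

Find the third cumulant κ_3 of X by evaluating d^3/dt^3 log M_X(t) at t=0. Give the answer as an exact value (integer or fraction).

M_X(t) = (e^(4*t) - e^(3*t))/t
K_X(t) = log M_X(t) = -log(t) + log(e^(4*t) - e^(3*t))
K′(t) = (4*t*e^(t) - 3*t - e^(t) + 1)/(t*e^(t) - t)
K′′(t) = (-t^2*e^(t) + e^(2*t) - 2*e^(t) + 1)/(t^2*e^(2*t) - 2*t^2*e^(t) + t^2)
K′′′(t) = (t^3*e^(2*t) + t^3*e^(t) - 2*e^(3*t) + 6*e^(2*t) - 6*e^(t) + 2)/(t^3*e^(3*t) - 3*t^3*e^(2*t) + 3*t^3*e^(t) - t^3)

κ_3 = K′′′(0) = 0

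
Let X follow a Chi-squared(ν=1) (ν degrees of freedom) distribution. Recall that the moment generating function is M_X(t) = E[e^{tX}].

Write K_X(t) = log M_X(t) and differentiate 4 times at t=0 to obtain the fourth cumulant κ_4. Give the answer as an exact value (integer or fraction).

M_X(t) = 1/√(1 - 2*t)
K_X(t) = log M_X(t) = -log(1 - 2*t)/2
dK/dt = -1/(2*t - 1)
d^2K/dt^2 = 2/(4*t^2 - 4*t + 1)
d^3K/dt^3 = -8/(8*t^3 - 12*t^2 + 6*t - 1)
d^4K/dt^4 = 48/(16*t^4 - 32*t^3 + 24*t^2 - 8*t + 1)

κ_4 = d^4K/dt^4 |_{t=0} = 48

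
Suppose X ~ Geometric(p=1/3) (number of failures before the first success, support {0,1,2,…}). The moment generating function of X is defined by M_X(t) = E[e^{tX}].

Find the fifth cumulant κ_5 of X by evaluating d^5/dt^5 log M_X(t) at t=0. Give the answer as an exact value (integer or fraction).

M_X(t) = 1/(3*(1 - 2*e^(t)/3))
K_X(t) = log M_X(t) = -log(1 - 2*e^(t)/3) - log(3)
D^5[K](t) = (-48*e^(4*t) - 792*e^(3*t) - 1188*e^(2*t) - 162*e^(t))/(32*e^(5*t) - 240*e^(4*t) + 720*e^(3*t) - 1080*e^(2*t) + 810*e^(t) - 243)

κ_5 = D^5[K](0) = 2190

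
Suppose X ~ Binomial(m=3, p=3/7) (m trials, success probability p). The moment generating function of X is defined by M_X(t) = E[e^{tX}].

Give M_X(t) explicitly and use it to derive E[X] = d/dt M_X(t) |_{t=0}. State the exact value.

E[X] = M^(1)(0) = 9/7

M_X(t) = (3*e^(t)/7 + 4/7)^3
M^(1)(t) = 81*e^(3*t)/343 + 216*e^(2*t)/343 + 144*e^(t)/343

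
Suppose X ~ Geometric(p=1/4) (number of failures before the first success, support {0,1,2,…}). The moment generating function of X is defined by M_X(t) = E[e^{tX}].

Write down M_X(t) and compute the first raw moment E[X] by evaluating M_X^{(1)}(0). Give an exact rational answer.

E[X] = M′(0) = 3

M_X(t) = 1/(4*(1 - 3*e^(t)/4))
M′(t) = 3*e^(t)/(9*e^(2*t) - 24*e^(t) + 16)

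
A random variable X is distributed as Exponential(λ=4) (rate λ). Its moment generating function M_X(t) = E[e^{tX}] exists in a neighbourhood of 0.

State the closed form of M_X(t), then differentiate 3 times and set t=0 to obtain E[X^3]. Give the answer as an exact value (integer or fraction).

E[X^3] = M′′′(0) = 3/32

M_X(t) = 4/(4 - t)
M′(t) = 4/(t^2 - 8*t + 16)
M′′(t) = -8/(t^3 - 12*t^2 + 48*t - 64)
M′′′(t) = 24/(t^4 - 16*t^3 + 96*t^2 - 256*t + 256)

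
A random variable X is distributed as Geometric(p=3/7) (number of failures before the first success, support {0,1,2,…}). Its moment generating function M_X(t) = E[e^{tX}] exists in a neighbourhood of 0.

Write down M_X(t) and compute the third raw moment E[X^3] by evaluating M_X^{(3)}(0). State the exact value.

M_X(t) = 3/(7*(1 - 4*e^(t)/7))
D^3[M](t) = (192*e^(3*t) + 1344*e^(2*t) + 588*e^(t))/(256*e^(4*t) - 1792*e^(3*t) + 4704*e^(2*t) - 5488*e^(t) + 2401)

E[X^3] = D^3[M](0) = 236/9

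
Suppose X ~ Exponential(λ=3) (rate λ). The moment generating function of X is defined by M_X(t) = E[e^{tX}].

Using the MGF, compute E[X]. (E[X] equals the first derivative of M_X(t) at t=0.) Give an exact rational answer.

E[X] = M′(0) = 1/3

M_X(t) = 3/(3 - t)
M′(t) = 3/(t^2 - 6*t + 9)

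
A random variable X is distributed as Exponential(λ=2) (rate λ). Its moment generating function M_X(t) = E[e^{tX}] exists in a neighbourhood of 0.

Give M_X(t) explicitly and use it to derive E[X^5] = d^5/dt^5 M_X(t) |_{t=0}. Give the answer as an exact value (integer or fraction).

E[X^5] = D^5[M](0) = 15/4

M_X(t) = 2/(2 - t)
D^5[M](t) = 240/(t^6 - 12*t^5 + 60*t^4 - 160*t^3 + 240*t^2 - 192*t + 64)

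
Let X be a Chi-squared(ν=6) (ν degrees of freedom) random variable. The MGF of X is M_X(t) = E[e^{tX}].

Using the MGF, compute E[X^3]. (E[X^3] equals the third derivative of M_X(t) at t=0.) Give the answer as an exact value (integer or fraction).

E[X^3] = D^3[M](0) = 480

M_X(t) = (1 - 2*t)^(-3)
D^3[M](t) = 480/(64*t^6 - 192*t^5 + 240*t^4 - 160*t^3 + 60*t^2 - 12*t + 1)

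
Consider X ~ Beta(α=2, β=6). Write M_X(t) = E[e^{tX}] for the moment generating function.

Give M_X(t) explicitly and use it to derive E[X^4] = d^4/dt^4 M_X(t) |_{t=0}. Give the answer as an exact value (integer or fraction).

M_X(t) = ₁F₁(2; 8; t)
dM/dt = ₁F₁(3; 9; t)/4
d^2M/dt^2 = ₁F₁(4; 10; t)/12
d^3M/dt^3 = ₁F₁(5; 11; t)/30
d^4M/dt^4 = ₁F₁(6; 12; t)/66

E[X^4] = d^4M/dt^4 |_{t=0} = 1/66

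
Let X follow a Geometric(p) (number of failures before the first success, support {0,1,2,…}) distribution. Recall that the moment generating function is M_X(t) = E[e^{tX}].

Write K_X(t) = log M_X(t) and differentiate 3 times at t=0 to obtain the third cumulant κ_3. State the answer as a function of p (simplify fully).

κ_3 = d^3K/dt^3 |_{t=0} = (p^2 - 3*p + 2)/p^3

M_X(t) = p/(-(1 - p)*e^(t) + 1)
K_X(t) = log M_X(t) = log(p) - log(-(1 - p)*e^(t) + 1)
dK/dt = (-p*e^(t) + e^(t))/(p*e^(t) - e^(t) + 1)
d^2K/dt^2 = (-p*e^(t) + e^(t))/(p^2*e^(2*t) - 2*p*e^(2*t) + 2*p*e^(t) + e^(2*t) - 2*e^(t) + 1)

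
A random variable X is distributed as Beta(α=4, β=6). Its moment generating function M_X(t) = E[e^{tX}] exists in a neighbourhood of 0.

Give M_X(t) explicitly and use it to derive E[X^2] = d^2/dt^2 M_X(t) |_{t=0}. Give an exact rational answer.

E[X^2] = d^2M/dt^2 |_{t=0} = 2/11

M_X(t) = ₁F₁(4; 10; t)
dM/dt = 2*₁F₁(5; 11; t)/5
d^2M/dt^2 = 2*₁F₁(6; 12; t)/11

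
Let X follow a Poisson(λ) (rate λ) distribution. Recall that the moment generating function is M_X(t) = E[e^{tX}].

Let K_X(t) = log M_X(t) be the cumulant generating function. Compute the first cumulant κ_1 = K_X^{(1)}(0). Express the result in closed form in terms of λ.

κ_1 = K′(0) = λ

M_X(t) = e^(λ*(e^(t) - 1))
K_X(t) = log M_X(t) = λ*(e^(t) - 1)
K′(t) = λ*e^(t)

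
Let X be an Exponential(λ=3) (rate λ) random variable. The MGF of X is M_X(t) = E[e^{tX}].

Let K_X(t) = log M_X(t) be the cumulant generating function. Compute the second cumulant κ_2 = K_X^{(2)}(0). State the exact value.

κ_2 = d^2K/dt^2 |_{t=0} = 1/9

M_X(t) = 3/(3 - t)
K_X(t) = log M_X(t) = -log(3 - t) + log(3)
dK/dt = -1/(t - 3)
d^2K/dt^2 = 1/(t^2 - 6*t + 9)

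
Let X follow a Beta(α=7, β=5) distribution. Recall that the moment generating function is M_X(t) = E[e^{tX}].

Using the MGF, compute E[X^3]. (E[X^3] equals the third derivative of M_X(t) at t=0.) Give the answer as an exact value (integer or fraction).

M_X(t) = ₁F₁(7; 12; t)
D^3[M](t) = 3*₁F₁(10; 15; t)/13

E[X^3] = D^3[M](0) = 3/13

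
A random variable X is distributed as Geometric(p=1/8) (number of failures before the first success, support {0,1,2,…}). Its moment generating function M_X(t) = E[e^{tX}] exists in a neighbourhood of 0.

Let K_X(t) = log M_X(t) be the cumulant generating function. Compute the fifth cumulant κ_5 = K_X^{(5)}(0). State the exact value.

M_X(t) = 1/(8*(1 - 7*e^(t)/8))
K_X(t) = log M_X(t) = -log(1 - 7*e^(t)/8) - 3*log(2)
K^(5)(t) = (-19208*e^(4*t) - 241472*e^(3*t) - 275968*e^(2*t) - 28672*e^(t))/(16807*e^(5*t) - 96040*e^(4*t) + 219520*e^(3*t) - 250880*e^(2*t) + 143360*e^(t) - 32768)

κ_5 = K^(5)(0) = 565320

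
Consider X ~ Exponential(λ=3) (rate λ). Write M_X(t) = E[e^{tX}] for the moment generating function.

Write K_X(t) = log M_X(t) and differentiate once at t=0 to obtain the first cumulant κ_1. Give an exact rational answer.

M_X(t) = 3/(3 - t)
K_X(t) = log M_X(t) = -log(3 - t) + log(3)
dK/dt = -1/(t - 3)

κ_1 = dK/dt |_{t=0} = 1/3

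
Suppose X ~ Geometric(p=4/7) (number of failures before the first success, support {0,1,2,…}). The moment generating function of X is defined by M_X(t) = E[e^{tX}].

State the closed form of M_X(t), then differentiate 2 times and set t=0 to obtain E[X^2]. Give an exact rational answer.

E[X^2] = D^2[M](0) = 15/8

M_X(t) = 4/(7*(1 - 3*e^(t)/7))
D^2[M](t) = (-36*e^(2*t) - 84*e^(t))/(27*e^(3*t) - 189*e^(2*t) + 441*e^(t) - 343)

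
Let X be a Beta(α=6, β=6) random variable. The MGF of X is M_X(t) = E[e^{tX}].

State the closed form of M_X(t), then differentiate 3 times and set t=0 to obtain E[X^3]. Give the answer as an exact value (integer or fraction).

M_X(t) = ₁F₁(6; 12; t)
D^3[M](t) = 2*₁F₁(9; 15; t)/13

E[X^3] = D^3[M](0) = 2/13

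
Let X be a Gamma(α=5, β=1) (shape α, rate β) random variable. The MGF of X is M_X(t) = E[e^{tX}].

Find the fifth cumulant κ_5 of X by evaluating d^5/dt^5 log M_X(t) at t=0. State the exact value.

κ_5 = K′′′′′(0) = 120

M_X(t) = (1 - t)^(-5)
K_X(t) = log M_X(t) = -5*log(1 - t)
K′(t) = -5/(t - 1)
K′′(t) = 5/(t^2 - 2*t + 1)
K′′′(t) = -10/(t^3 - 3*t^2 + 3*t - 1)
K′′′′(t) = 30/(t^4 - 4*t^3 + 6*t^2 - 4*t + 1)
K′′′′′(t) = -120/(t^5 - 5*t^4 + 10*t^3 - 10*t^2 + 5*t - 1)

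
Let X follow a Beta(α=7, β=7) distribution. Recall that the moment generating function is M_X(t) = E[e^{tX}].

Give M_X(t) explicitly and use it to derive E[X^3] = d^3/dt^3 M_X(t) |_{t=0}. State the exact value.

M_X(t) = ₁F₁(7; 14; t)
M′(t) = ₁F₁(8; 15; t)/2
M′′(t) = 4*₁F₁(9; 16; t)/15
M′′′(t) = 3*₁F₁(10; 17; t)/20

E[X^3] = M′′′(0) = 3/20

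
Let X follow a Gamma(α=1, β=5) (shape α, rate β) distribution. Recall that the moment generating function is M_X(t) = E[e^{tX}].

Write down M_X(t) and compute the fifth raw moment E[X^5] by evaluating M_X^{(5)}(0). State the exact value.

M_X(t) = 5/(5 - t)
D^5[M](t) = 600/(t^6 - 30*t^5 + 375*t^4 - 2500*t^3 + 9375*t^2 - 18750*t + 15625)

E[X^5] = D^5[M](0) = 24/625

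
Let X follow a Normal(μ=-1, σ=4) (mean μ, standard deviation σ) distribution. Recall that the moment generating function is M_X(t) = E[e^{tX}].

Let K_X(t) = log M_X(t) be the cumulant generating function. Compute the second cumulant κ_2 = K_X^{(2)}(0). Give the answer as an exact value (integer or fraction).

M_X(t) = e^(8*t^2 - t)
K_X(t) = log M_X(t) = 8*t^2 - t
dK/dt = 16*t - 1
d^2K/dt^2 = 16

κ_2 = d^2K/dt^2 |_{t=0} = 16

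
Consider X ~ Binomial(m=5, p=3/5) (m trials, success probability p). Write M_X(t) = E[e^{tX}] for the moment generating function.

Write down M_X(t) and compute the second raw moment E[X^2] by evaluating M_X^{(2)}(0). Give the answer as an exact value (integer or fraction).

M_X(t) = (3*e^(t)/5 + 2/5)^5
M^(2)(t) = 243*e^(5*t)/125 + 2592*e^(4*t)/625 + 1944*e^(3*t)/625 + 576*e^(2*t)/625 + 48*e^(t)/625

E[X^2] = M^(2)(0) = 51/5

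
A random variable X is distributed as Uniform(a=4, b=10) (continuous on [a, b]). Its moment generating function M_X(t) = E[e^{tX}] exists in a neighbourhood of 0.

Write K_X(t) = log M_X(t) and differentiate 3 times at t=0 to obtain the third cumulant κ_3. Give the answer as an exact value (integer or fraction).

M_X(t) = (e^(10*t) - e^(4*t))/(6*t)
K_X(t) = log M_X(t) = -log(t) + log(e^(10*t) - e^(4*t)) - log(6)
K′(t) = (10*t*e^(6*t) - 4*t - e^(6*t) + 1)/(t*e^(6*t) - t)
K′′(t) = (-36*t^2*e^(6*t) + e^(12*t) - 2*e^(6*t) + 1)/(t^2*e^(12*t) - 2*t^2*e^(6*t) + t^2)
K′′′(t) = (216*t^3*e^(12*t) + 216*t^3*e^(6*t) - 2*e^(18*t) + 6*e^(12*t) - 6*e^(6*t) + 2)/(t^3*e^(18*t) - 3*t^3*e^(12*t) + 3*t^3*e^(6*t) - t^3)

κ_3 = K′′′(0) = 0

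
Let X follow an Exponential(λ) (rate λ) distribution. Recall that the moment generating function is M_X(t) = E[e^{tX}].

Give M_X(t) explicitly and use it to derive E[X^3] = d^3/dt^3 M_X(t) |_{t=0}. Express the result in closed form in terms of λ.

M_X(t) = λ/(λ - t)
D^3[M](t) = 6*λ/(λ^4 - 4*λ^3*t + 6*λ^2*t^2 - 4*λ*t^3 + t^4)

E[X^3] = D^3[M](0) = 6/λ^3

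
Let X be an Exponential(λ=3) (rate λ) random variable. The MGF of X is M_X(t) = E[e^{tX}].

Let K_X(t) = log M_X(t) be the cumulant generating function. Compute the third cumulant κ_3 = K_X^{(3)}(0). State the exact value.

M_X(t) = 3/(3 - t)
K_X(t) = log M_X(t) = -log(3 - t) + log(3)
dK/dt = -1/(t - 3)
d^2K/dt^2 = 1/(t^2 - 6*t + 9)
d^3K/dt^3 = -2/(t^3 - 9*t^2 + 27*t - 27)

κ_3 = d^3K/dt^3 |_{t=0} = 2/27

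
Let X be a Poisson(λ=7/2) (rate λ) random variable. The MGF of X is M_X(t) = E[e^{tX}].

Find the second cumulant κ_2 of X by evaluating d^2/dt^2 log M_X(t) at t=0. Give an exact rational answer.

M_X(t) = e^(7*e^(t)/2 - 7/2)
K_X(t) = log M_X(t) = 7*e^(t)/2 - 7/2
K^(2)(t) = 7*e^(t)/2

κ_2 = K^(2)(0) = 7/2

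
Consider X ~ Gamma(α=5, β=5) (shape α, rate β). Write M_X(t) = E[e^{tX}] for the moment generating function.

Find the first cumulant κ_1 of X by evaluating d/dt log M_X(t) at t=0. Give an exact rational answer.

κ_1 = K^(1)(0) = 1

M_X(t) = 3125/(5 - t)^5
K_X(t) = log M_X(t) = -5*log(5 - t) + 5*log(5)
K^(1)(t) = -5/(t - 5)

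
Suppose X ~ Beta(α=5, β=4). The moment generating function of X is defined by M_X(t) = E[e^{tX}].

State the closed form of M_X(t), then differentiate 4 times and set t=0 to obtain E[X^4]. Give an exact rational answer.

E[X^4] = M′′′′(0) = 14/99

M_X(t) = ₁F₁(5; 9; t)
M′(t) = 5*₁F₁(6; 10; t)/9
M′′(t) = ₁F₁(7; 11; t)/3
M′′′(t) = 7*₁F₁(8; 12; t)/33
M′′′′(t) = 14*₁F₁(9; 13; t)/99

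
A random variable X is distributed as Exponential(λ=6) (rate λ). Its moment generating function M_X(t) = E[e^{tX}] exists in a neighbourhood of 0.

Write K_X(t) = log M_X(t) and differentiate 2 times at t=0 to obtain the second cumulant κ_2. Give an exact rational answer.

κ_2 = d^2K/dt^2 |_{t=0} = 1/36

M_X(t) = 6/(6 - t)
K_X(t) = log M_X(t) = -log(6 - t) + log(6)
dK/dt = -1/(t - 6)
d^2K/dt^2 = 1/(t^2 - 12*t + 36)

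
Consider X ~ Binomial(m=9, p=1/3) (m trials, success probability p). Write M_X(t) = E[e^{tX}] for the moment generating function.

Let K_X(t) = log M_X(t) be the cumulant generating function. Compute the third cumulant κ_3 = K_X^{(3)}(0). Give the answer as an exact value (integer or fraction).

κ_3 = K^(3)(0) = 2/3

M_X(t) = (e^(t)/3 + 2/3)^9
K_X(t) = log M_X(t) = 9*log(e^(t)/3 + 2/3)
K^(3)(t) = (-18*e^(2*t) + 36*e^(t))/(e^(3*t) + 6*e^(2*t) + 12*e^(t) + 8)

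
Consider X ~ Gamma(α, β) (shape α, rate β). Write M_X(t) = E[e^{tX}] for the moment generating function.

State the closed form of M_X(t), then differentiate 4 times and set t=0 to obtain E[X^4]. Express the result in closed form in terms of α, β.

E[X^4] = M^(4)(0) = α*(α^3 + 6*α^2 + 11*α + 6)/β^4

M_X(t) = (β/(β - t))^α
M^(4)(t) = (α^4*β^α*(1/(β - t))^α + 6*α^3*β^α*(1/(β - t))^α + 11*α^2*β^α*(1/(β - t))^α + 6*α*β^α*(1/(β - t))^α)/(β^4 - 4*β^3*t + 6*β^2*t^2 - 4*β*t^3 + t^4)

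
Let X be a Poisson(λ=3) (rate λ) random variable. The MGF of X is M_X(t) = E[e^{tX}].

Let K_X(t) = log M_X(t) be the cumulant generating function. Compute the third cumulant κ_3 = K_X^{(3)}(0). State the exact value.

κ_3 = D^3[K](0) = 3

M_X(t) = e^(3*e^(t) - 3)
K_X(t) = log M_X(t) = 3*e^(t) - 3
D^3[K](t) = 3*e^(t)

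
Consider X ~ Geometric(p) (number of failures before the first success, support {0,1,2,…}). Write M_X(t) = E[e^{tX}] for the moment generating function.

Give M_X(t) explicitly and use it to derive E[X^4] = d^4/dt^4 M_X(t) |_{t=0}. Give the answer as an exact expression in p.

E[X^4] = D^4[M](0) = 1 - 15/p + 50/p^2 - 60/p^3 + 24/p^4

M_X(t) = p/(-(1 - p)*e^(t) + 1)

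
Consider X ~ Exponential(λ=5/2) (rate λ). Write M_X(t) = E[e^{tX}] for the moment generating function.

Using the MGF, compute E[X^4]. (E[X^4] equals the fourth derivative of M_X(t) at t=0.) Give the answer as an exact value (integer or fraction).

E[X^4] = d^4M/dt^4 |_{t=0} = 384/625

M_X(t) = 5/(2*(5/2 - t))
dM/dt = 10/(4*t^2 - 20*t + 25)
d^2M/dt^2 = -40/(8*t^3 - 60*t^2 + 150*t - 125)
d^3M/dt^3 = 240/(16*t^4 - 160*t^3 + 600*t^2 - 1000*t + 625)
d^4M/dt^4 = -1920/(32*t^5 - 400*t^4 + 2000*t^3 - 5000*t^2 + 6250*t - 3125)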